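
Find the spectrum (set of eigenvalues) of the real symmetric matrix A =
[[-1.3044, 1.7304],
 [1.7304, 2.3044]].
sigma(A) ≈ {-2, 3}

A is real symmetric, so its spectrum consists of real eigenvalues. Expanding the characteristic polynomial of the displayed matrix gives
  det(λ I - A) = p(λ) = λ^2 + (-1)λ + (-6).
Solving p(λ) = 0 yields eigenvalues ≈ -2, 3. (A is shown rounded to 4 decimals, so these recover the underlying integer eigenvalues to within that precision.)
Verification: the trace of A = 1 equals the sum of eigenvalues 1, and det(A) ≈ -6.0001 matches the eigenvalue product -6.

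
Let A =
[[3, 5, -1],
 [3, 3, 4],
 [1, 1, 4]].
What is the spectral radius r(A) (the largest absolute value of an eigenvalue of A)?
r(A) ≈ 7.8203

The eigenvalues of A are the roots of its characteristic polynomial. With M = A (coefficients from the trace, the sum of principal 2x2 minors, and det A):
  p(λ) = det(λ I - M) = λ^3 - 10λ^2 + 15λ + 16.
No integer candidate from the rational root theorem (±divisors of 16) is a root, so the roots are irrational. The cubic discriminant is Δ = 22888 > 0, so there are three distinct real roots. p(-1) = -10 and p(0) = 16 have opposite signs, so a root lies in (-1, 0); Newton's method refines it to λ ≈ -0.7084. p(2) = 14 and p(3) = -2 have opposite signs, so a root lies in (2, 3); Newton's method refines it to λ ≈ 2.8881. p(7) = -26 and p(8) = 8 have opposite signs, so a root lies in (7, 8); Newton's method refines it to λ ≈ 7.8203. Check (Vieta): the three roots sum to 10, matching tr M = 10.
Thus the eigenvalues (to 4 decimals) are -0.7084 (modulus 0.7084); 2.8881 (modulus 2.8881); 7.8203 (modulus 7.8203). The spectral radius is the largest modulus: r(A) ≈ 7.8203. (Cross-check: r(A) ≤ ||A||_2 ≈ 7.9112; equality holds whenever A is normal, though it can also hold for some non-normal A.)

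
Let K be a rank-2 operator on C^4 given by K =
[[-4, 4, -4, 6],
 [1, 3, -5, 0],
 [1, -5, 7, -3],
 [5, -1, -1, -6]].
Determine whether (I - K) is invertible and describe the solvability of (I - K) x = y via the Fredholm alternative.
(I - K) is invertible (det(I - K) = -112 ≠ 0), so for every y in C^4 the equation (I - K) x = y has a unique solution.

K has rank 2 and factors as K = U V^T = u1 v1^T + u2 v2^T with u1 = (-2, -1, 2, 1), v1 = (2, -2, 2, -3), u2 = (0, 1, -1, 1), v2 = (3, 1, -3, -3) (multiplying out reproduces the displayed K). The nonzero eigenvalues of U V^T coincide with those of the 2 x 2 matrix G = V^T U = [[v1·u1, v1·u2], [v2·u1, v2·u2]] = [[-1, -7], [-16, 1]], and by the Sylvester determinant identity det(I_4 - U V^T) = det(I_2 - V^T U) = det([[2, 7], [16, 0]]) = (2)(0) - (7)(16) = -112. (Direct check: I - K =
[[5, -4, 4, -6],
 [-1, -2, 5, 0],
 [-1, 5, -6, 3],
 [-5, 1, 1, 7]]
has determinant -112.) The finite-dimensional Fredholm alternative says: either (I - K) is invertible, or ker(I - K) ≠ {0} and then range(I - K) = ker((I - K)^*)^⊥, with dim ker(I - K) = dim ker((I - K)^*). Since det(I - K) ≠ 0, 1 is not an eigenvalue of K and ker(I - K) = {0}, so we are in the first case: for every y there is a unique x = (I - K)^(-1) y. (Explicitly, by the Woodbury identity, (I - U V^T)^(-1) = I + U (I_2 - G)^(-1) V^T.)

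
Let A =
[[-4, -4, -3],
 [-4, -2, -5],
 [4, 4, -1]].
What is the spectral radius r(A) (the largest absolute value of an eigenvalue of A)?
r(A) ≈ 6.0692

The eigenvalues of A are the roots of its characteristic polynomial. With M = A (coefficients from the trace, the sum of principal 2x2 minors, and det A):
  p(λ) = det(λ I - M) = λ^3 + 7λ^2 + 30λ - 32.
No integer candidate from the rational root theorem (±divisors of 32) is a root, so the roots are irrational. The cubic discriminant is Δ = -168604 < 0, so there is one real root and a complex-conjugate pair. p(0) = -32 and p(1) = 6 have opposite signs, so a root lies in (0, 1); Newton's method refines it to λ ≈ 0.8687. Dividing out (λ - (0.8687)) leaves approximately λ^2 + 7.8687λ + 36.8357. For λ^2 + 7.8687λ + 36.8357 the discriminant is -85.4261. It is negative, so the remaining roots are the complex-conjugate pair λ ≈ -3.9344 ± 4.6213i. Their product equals the constant term, so |λ|^2 ≈ 36.8357 and |λ| ≈ 6.0692.
Thus the eigenvalues (to 4 decimals) are 0.8687 (modulus 0.8687); -3.9344 ± 4.6213i (modulus 6.0692). The spectral radius is the largest modulus: r(A) ≈ 6.0692. (Cross-check: r(A) ≤ ||A||_2 ≈ 9.969; equality holds whenever A is normal, though it can also hold for some non-normal A.)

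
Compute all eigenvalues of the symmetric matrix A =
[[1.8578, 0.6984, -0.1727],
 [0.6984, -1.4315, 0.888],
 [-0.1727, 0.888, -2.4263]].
sigma(A) ≈ {-3, -1, 2}

A is real symmetric, so its spectrum consists of real eigenvalues. Expanding the characteristic polynomial of the displayed matrix gives
  det(λ I - A) = p(λ) = λ^3 + (2)λ^2 + (-5)λ + (-6).
Solving p(λ) = 0 yields eigenvalues ≈ -3, -1, 2. (A is shown rounded to 4 decimals, so these recover the underlying integer eigenvalues to within that precision.)
Verification: the trace of A = -2 equals the sum of eigenvalues -2, and det(A) ≈ 5.9996 matches the eigenvalue product 6.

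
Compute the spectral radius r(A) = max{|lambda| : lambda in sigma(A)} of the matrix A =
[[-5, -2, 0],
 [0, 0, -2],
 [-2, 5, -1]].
r(A) ≈ 5.2477

The eigenvalues of A are the roots of its characteristic polynomial. With M = A (coefficients from the trace, the sum of principal 2x2 minors, and det A):
  p(λ) = det(λ I - M) = λ^3 + 6λ^2 + 15λ + 58.
No integer candidate from the rational root theorem (±divisors of 58) is a root, so the roots are irrational. The cubic discriminant is Δ = -52380 < 0, so there is one real root and a complex-conjugate pair. p(-6) = -32 and p(-5) = 8 have opposite signs, so a root lies in (-6, -5); Newton's method refines it to λ ≈ -5.2477. Dividing out (λ - (-5.2477)) leaves approximately λ^2 + 0.7523λ + 11.0524. For λ^2 + 0.7523λ + 11.0524 the discriminant is -43.6436. It is negative, so the remaining roots are the complex-conjugate pair λ ≈ -0.3761 ± 3.3032i. Their product equals the constant term, so |λ|^2 ≈ 11.0524 and |λ| ≈ 3.3245.
Thus the eigenvalues (to 4 decimals) are -5.2477 (modulus 5.2477); -0.3761 ± 3.3032i (modulus 3.3245). The spectral radius is the largest modulus: r(A) ≈ 5.2477. (Cross-check: r(A) ≤ ||A||_2 ≈ 5.4912; equality holds whenever A is normal, though it can also hold for some non-normal A.)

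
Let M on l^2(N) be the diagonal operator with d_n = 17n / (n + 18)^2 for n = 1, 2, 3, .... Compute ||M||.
||M|| = 17/72 (attained at n = 18)

For M diagonal, ||M|| = sup_n |d_n|. Treat f(x) = 17x / (x + 18)^2 for real x > 0. By the quotient rule, f'(x) = 17(18 - x)/(x + 18)^3, which is positive for x < 18 and negative for x > 18. So f has a unique maximum at x = 18, and since 18 is a positive integer, the supremum over n ≥ 1 is attained at n = 18: d_18 = 17·18/(18 + 18)^2 = 17·18/1296 = 17/72. Hence ||M|| = 17/72.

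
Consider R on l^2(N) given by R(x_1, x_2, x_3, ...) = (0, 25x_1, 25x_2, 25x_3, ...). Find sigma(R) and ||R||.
sigma(R) = closed disk {z in C : |z| ≤ 25}; ||R|| = 25

Note R = 25·U where U is the unit right shift (U x)_k = x_{k-1} (with x_0 := 0); so ||R|| = 25||U|| and sigma(R) = 25·sigma(U). ||R x||^2 = sum_{k≥1} |25x_k|^2 = 625||x||^2, so ||R|| = 25 and sigma(R) ⊂ {|z| ≤ 25}. For any |lambda| < 25, the equation (R - lambda I) x = 0 forces x_1 = 0, then 25x_k = lambda x_{k+1} ⇒ x = 0, so R has no eigenvalues. But (R - lambda I) is not surjective for |lambda| < 25: solving (R - lambda I) x = e_1 would require x_n proportional to (lambda/25)^(-n), which is not in l^2. So every |lambda| < 25 lies in the residual spectrum. The boundary |lambda| = 25 is in the approximate point spectrum (the spectrum is closed). Hence sigma(R) is the closed disk of radius 25.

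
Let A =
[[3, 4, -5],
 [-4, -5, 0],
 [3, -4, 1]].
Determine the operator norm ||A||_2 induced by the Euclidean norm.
||A||_2 ≈ 9.028 (= sqrt(largest eigenvalue of A^T A))

||A||_2 = sigma_max(A) = sqrt(lambda_max(A^T A)). Form the symmetric matrix M = A^T A =
[[34, 20, -12],
 [20, 57, -24],
 [-12, -24, 26]].
Its characteristic polynomial (trace, sum of principal 2x2 minors, determinant of M give the coefficients) is
  p(λ) = det(λ I - M) = λ^3 - 117λ^2 + 3184λ - 23716.
No integer candidate from the rational root theorem (±divisors of 23716) is a root, so the roots are irrational. The cubic discriminant is Δ = 1567580288 > 0, so there are three distinct real roots. p(12) = -628 and p(13) = 100 have opposite signs, so a root lies in (12, 13); Newton's method refines it to λ ≈ 12.8487. p(22) = 352 and p(23) = -210 have opposite signs, so a root lies in (22, 23); Newton's method refines it to λ ≈ 22.6464. p(81) = -2008 and p(82) = 2032 have opposite signs, so a root lies in (81, 82); Newton's method refines it to λ ≈ 81.5049. Check (Vieta): the three roots sum to 117, matching tr M = 117.
So the eigenvalues of A^T A are ≈ 12.8487, 22.6464, 81.5049 (all ≥ 0, as they must be for A^T A). The largest is λ_max ≈ 81.5049, hence ||A||_2 = sqrt(λ_max) ≈ 9.028.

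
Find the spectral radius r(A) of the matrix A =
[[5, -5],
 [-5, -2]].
r(A) = (3 + sqrt(149))/2 ≈ 7.6033

The eigenvalues of A are the roots of its characteristic polynomial. With M = A (coefficients from the trace and determinant):
  p(λ) = det(λ I - M) = λ^2 - 3λ - 35.
For λ^2 - 3λ - 35 the discriminant is 149. It is nonnegative but not a perfect square, so the roots are real and irrational: λ = (3 ± sqrt(149))/2 ≈ 7.6033, -4.6033.
Thus the eigenvalues (to 4 decimals) are 7.6033 (modulus 7.6033); -4.6033 (modulus 4.6033). The spectral radius is the largest modulus: r(A) = (3 + sqrt(149))/2 ≈ 7.6033. (Cross-check: r(A) ≤ ||A||_2 ≈ 7.6033; equality holds whenever A is normal, though it can also hold for some non-normal A.)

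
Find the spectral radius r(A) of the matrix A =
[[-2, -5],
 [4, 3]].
r(A) = sqrt(14) ≈ 3.7417

The eigenvalues of A are the roots of its characteristic polynomial. With M = A (coefficients from the trace and determinant):
  p(λ) = det(λ I - M) = λ^2 - λ + 14.
For λ^2 - λ + 14 the discriminant is -55. It is negative, so the roots are the complex-conjugate pair λ = 1/2 ± (sqrt(55)/2) i ≈ 0.5 ± 3.7081i. For a conjugate pair the product of the roots equals the constant term, so |λ|^2 = 14 and |λ| = sqrt(14) ≈ 3.7417.
Thus the eigenvalues (to 4 decimals) are 0.5 ± 3.7081i (modulus 3.7417). The spectral radius is the largest modulus: r(A) = sqrt(14) ≈ 3.7417. (Cross-check: r(A) ≤ ||A||_2 ≈ 7.0772; equality holds whenever A is normal, though it can also hold for some non-normal A.)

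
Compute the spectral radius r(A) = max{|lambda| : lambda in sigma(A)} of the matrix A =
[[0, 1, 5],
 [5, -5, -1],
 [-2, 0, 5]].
r(A) ≈ 5.7232

The eigenvalues of A are the roots of its characteristic polynomial. With M = A (coefficients from the trace, the sum of principal 2x2 minors, and det A):
  p(λ) = det(λ I - M) = λ^3 - 20λ + 73.
No integer candidate from the rational root theorem (±divisors of 73) is a root, so the roots are irrational. The cubic discriminant is Δ = -111883 < 0, so there is one real root and a complex-conjugate pair. p(-6) = -23 and p(-5) = 48 have opposite signs, so a root lies in (-6, -5); Newton's method refines it to λ ≈ -5.7232. Dividing out (λ - (-5.7232)) leaves approximately λ^2 - 5.7232λ + 12.7551. For λ^2 - 5.7232λ + 12.7551 the discriminant is -18.2653. It is negative, so the remaining roots are the complex-conjugate pair λ ≈ 2.8616 ± 2.1369i. Their product equals the constant term, so |λ|^2 ≈ 12.7551 and |λ| ≈ 3.5714.
Thus the eigenvalues (to 4 decimals) are -5.7232 (modulus 5.7232); 2.8616 ± 2.1369i (modulus 3.5714). The spectral radius is the largest modulus: r(A) ≈ 5.7232. (Cross-check: r(A) ≤ ||A||_2 ≈ 8.3444; equality holds whenever A is normal, though it can also hold for some non-normal A.)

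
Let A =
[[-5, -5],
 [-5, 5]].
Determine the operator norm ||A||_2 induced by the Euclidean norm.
||A||_2 = sqrt(50) ≈ 7.0711 (= sqrt(largest eigenvalue of A^T A))

||A||_2 = sigma_max(A) = sqrt(lambda_max(A^T A)). Form the symmetric matrix M = A^T A =
[[50, 0],
 [0, 50]].
Its characteristic polynomial (trace, determinant of M give the coefficients) is
  p(λ) = det(λ I - M) = λ^2 - 100λ + 2500.
For λ^2 - 100λ + 2500 the discriminant is 0. It is a perfect square (0^2), so the roots are rational: λ = (100 ± 0)/2 = 50, 50.
So the eigenvalues of A^T A are ≈ 50, 50 (all ≥ 0, as they must be for A^T A). The largest is λ_max = 50, hence ||A||_2 = sqrt(λ_max) = sqrt(50) ≈ 7.0711.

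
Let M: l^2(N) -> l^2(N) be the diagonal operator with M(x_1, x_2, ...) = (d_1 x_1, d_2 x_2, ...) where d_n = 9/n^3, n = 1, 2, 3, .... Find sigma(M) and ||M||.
sigma(M) = {9/n^3 : n ≥ 1} ∪ {0}; ||M|| = 9

A bounded diagonal operator on l^2 with diagonal entries d_n has spectrum equal to the closure of {d_n : n ≥ 1}: every d_n is an eigenvalue (with eigenvector e_n), so {d_n} ⊂ sigma(M); the spectrum is closed, so its closure is too; and for lambda not in the closure, (M - lambda I) has bounded inverse (the diagonal entries 1/(d_n - lambda) are bounded). For our sequence d_n = 9/n^3, n = 1, 2, 3, ...:
  - {d_n} = {9/n^3 : n ≥ 1}; the only limit point is 0
  - closure = {9/n^3 : n ≥ 1} ∪ {0}
For the norm: a diagonal operator has ||M|| = sup_n |d_n|. Here d_n = 9/n^3 is positive and decreasing, so sup_n |d_n| = d_1 = 9. So ||M|| = 9.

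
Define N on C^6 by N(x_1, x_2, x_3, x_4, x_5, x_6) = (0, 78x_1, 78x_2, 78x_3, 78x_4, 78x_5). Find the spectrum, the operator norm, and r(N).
sigma(N) = {0}; ||N|| = 78; r(N) = 0. (N is nilpotent with N^6 = 0.)

On C^6, N is a strictly lower-triangular matrix with 78 on the subdiagonal and zeros elsewhere, so its characteristic polynomial is lambda^6 and every eigenvalue is 0: sigma(N) = {0}. For the operator norm, N e_i = 78e_{i+1} for i = 1, ..., 5 and N e_6 = 0, so the singular values of N are 78 (with multiplicity 5) and 0; hence ||N|| = 78. The spectral radius r(N) = max|lambda| = 0. Note ||N|| > r(N) — characteristic of non-normal nilpotent operators. Indeed N^6 = 0.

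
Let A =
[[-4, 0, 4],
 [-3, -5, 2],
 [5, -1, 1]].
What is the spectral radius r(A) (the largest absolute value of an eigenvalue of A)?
r(A) ≈ 5.8793

The eigenvalues of A are the roots of its characteristic polynomial. With M = A (coefficients from the trace, the sum of principal 2x2 minors, and det A):
  p(λ) = det(λ I - M) = λ^3 + 8λ^2 - 7λ - 124.
No integer candidate from the rational root theorem (±divisors of 124) is a root, so the roots are irrational. The cubic discriminant is Δ = -31700 < 0, so there is one real root and a complex-conjugate pair. p(3) = -46 and p(4) = 40 have opposite signs, so a root lies in (3, 4); Newton's method refines it to λ ≈ 3.5873. Dividing out (λ - (3.5873)) leaves approximately λ^2 + 11.5873λ + 34.5667. For λ^2 + 11.5873λ + 34.5667 the discriminant is -4.0019. It is negative, so the remaining roots are the complex-conjugate pair λ ≈ -5.7936 ± 1.0002i. Their product equals the constant term, so |λ|^2 ≈ 34.5667 and |λ| ≈ 5.8793.
Thus the eigenvalues (to 4 decimals) are 3.5873 (modulus 3.5873); -5.7936 ± 1.0002i (modulus 5.8793). The spectral radius is the largest modulus: r(A) ≈ 5.8793. (Cross-check: r(A) ≤ ||A||_2 ≈ 7.9374; equality holds whenever A is normal, though it can also hold for some non-normal A.)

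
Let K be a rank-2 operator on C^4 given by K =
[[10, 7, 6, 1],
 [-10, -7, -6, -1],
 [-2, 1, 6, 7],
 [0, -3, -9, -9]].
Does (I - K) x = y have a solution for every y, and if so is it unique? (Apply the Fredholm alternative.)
(I - K) is invertible (det(I - K) = 16 ≠ 0), so for every y in C^4 the equation (I - K) x = y has a unique solution.

K has rank 2 and factors as K = U V^T = u1 v1^T + u2 v2^T with u1 = (3, -3, -3, 3), v1 = (2, 1, 0, -1), u2 = (-2, 2, -2, 3), v2 = (-2, -2, -3, -2) (multiplying out reproduces the displayed K). The nonzero eigenvalues of U V^T coincide with those of the 2 x 2 matrix G = V^T U = [[v1·u1, v1·u2], [v2·u1, v2·u2]] = [[0, -5], [3, 0]], and by the Sylvester determinant identity det(I_4 - U V^T) = det(I_2 - V^T U) = det([[1, 5], [-3, 1]]) = (1)(1) - (5)(-3) = 16. (Direct check: I - K =
[[-9, -7, -6, -1],
 [10, 8, 6, 1],
 [2, -1, -5, -7],
 [0, 3, 9, 10]]
has determinant 16.) The finite-dimensional Fredholm alternative says: either (I - K) is invertible, or ker(I - K) ≠ {0} and then range(I - K) = ker((I - K)^*)^⊥, with dim ker(I - K) = dim ker((I - K)^*). Since det(I - K) ≠ 0, 1 is not an eigenvalue of K and ker(I - K) = {0}, so we are in the first case: for every y there is a unique x = (I - K)^(-1) y. (Explicitly, by the Woodbury identity, (I - U V^T)^(-1) = I + U (I_2 - G)^(-1) V^T.)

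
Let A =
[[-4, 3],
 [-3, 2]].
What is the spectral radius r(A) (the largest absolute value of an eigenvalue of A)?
r(A) = 1

The eigenvalues of A are the roots of its characteristic polynomial. With M = A (coefficients from the trace and determinant):
  p(λ) = det(λ I - M) = λ^2 + 2λ + 1.
For λ^2 + 2λ + 1 the discriminant is 0. It is a perfect square (0^2), so the roots are rational: λ = (-2 ± 0)/2 = -1, -1.
Thus the eigenvalues (to 4 decimals) are -1 (modulus 1). The spectral radius is the largest modulus: r(A) = 1. (Cross-check: r(A) ≤ ||A||_2 ≈ 6.1623; equality holds whenever A is normal, though it can also hold for some non-normal A.)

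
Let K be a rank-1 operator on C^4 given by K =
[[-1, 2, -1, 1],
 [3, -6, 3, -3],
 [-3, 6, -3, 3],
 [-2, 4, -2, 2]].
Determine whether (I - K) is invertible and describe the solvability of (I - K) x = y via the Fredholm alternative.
(I - K) is invertible (det(I - K) = 9 ≠ 0), so for every y in C^4 the equation (I - K) x = y has a unique solution.

K has rank 1, so it is an outer product K = u v^T: every row of K is a multiple of one row vector. Reading off the entries, u = (-1, 3, -3, -2) and v = (1, -2, 1, -1) (row i of K equals u_i·v^T). A rank-one matrix u v^T satisfies K u = u (v·u) and kills the (3)-dimensional subspace v^⊥, so its characteristic polynomial is lambda^3 (lambda - v·u) with v·u = tr K = -8. Hence the eigenvalues of I - K are 1 (multiplicity 3) and 1 - (-8) = 9, so det(I - K) = 9. (Direct check: I - K =
[[2, -2, 1, -1],
 [-3, 7, -3, 3],
 [3, -6, 4, -3],
 [2, -4, 2, -1]]
has determinant 9.) The finite-dimensional Fredholm alternative says: either (I - K) is invertible, or ker(I - K) ≠ {0} and then range(I - K) = ker((I - K)^*)^⊥, with dim ker(I - K) = dim ker((I - K)^*). Since det(I - K) ≠ 0, 1 is not an eigenvalue of K and ker(I - K) = {0}, so we are in the first case: for every y there is a unique x = (I - K)^(-1) y. Explicitly, by the Sherman–Morrison formula, (I - u v^T)^(-1) = I + u v^T/(1 - v·u), i.e. (I - K)^(-1) = I + K/(9).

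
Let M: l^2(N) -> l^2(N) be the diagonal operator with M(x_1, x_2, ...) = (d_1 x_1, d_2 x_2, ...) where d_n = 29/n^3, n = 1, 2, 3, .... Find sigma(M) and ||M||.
sigma(M) = {29/n^3 : n ≥ 1} ∪ {0}; ||M|| = 29

A bounded diagonal operator on l^2 with diagonal entries d_n has spectrum equal to the closure of {d_n : n ≥ 1}: every d_n is an eigenvalue (with eigenvector e_n), so {d_n} ⊂ sigma(M); the spectrum is closed, so its closure is too; and for lambda not in the closure, (M - lambda I) has bounded inverse (the diagonal entries 1/(d_n - lambda) are bounded). For our sequence d_n = 29/n^3, n = 1, 2, 3, ...:
  - {d_n} = {29/n^3 : n ≥ 1}; the only limit point is 0
  - closure = {29/n^3 : n ≥ 1} ∪ {0}
For the norm: a diagonal operator has ||M|| = sup_n |d_n|. Here d_n = 29/n^3 is positive and decreasing, so sup_n |d_n| = d_1 = 29. So ||M|| = 29.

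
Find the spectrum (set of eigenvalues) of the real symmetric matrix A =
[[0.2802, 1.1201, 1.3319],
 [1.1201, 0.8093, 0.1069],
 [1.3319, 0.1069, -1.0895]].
sigma(A) ≈ {-2, 0, 2}

A is real symmetric, so its spectrum consists of real eigenvalues. Expanding the characteristic polynomial of the displayed matrix gives
  det(λ I - A) = p(λ) = λ^3 + (0)λ^2 + (-4)λ + (0).
Solving p(λ) = 0 yields eigenvalues ≈ -2, 0, 2. (A is shown rounded to 4 decimals, so these recover the underlying integer eigenvalues to within that precision.)
Verification: the trace of A = 0 equals the sum of eigenvalues 0, and det(A) ≈ -0.0001 matches the eigenvalue product 0.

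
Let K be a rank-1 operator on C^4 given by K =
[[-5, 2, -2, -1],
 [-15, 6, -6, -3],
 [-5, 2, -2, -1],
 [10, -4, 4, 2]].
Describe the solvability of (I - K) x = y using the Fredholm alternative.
(I - K) is singular (det(I - K) = 0, i.e. 1 ∈ sigma(K)). (I - K) x = y is solvable iff y ⊥ ker((I - K)^*) = span{(-5, 2, -2, -1)}, i.e. iff -5y_1 + 2y_2 - 2y_3 - y_4 = 0. When solvable, the solutions are x = y + c·(1, 3, 1, -2), c arbitrary (ker(I - K) = span{(1, 3, 1, -2)}, dimension 1).

K has rank 1, so it is an outer product K = u v^T: every row of K is a multiple of one row vector. Reading off the entries, u = (1, 3, 1, -2) and v = (-5, 2, -2, -1) (row i of K equals u_i·v^T). A rank-one matrix u v^T satisfies K u = u (v·u) and kills the (3)-dimensional subspace v^⊥, so its characteristic polynomial is lambda^3 (lambda - v·u) with v·u = tr K = 1. Hence the eigenvalues of I - K are 1 (multiplicity 3) and 1 - (1) = 0, so det(I - K) = 0. (Direct check: I - K =
[[6, -2, 2, 1],
 [15, -5, 6, 3],
 [5, -2, 3, 1],
 [-10, 4, -4, -1]]
has determinant 0.) So 1 is an eigenvalue of K and (I - K) is not invertible. The finite-dimensional Fredholm alternative says: either (I - K) is invertible, or ker(I - K) ≠ {0} and then range(I - K) = ker((I - K)^*)^⊥, with dim ker(I - K) = dim ker((I - K)^*). We are in the second case, so we need both kernels. Kernel of I - K: (I - K) u = u - u (v·u) = u - u = 0, so ker(I - K) = span{u} = span{(1, 3, 1, -2)} (it is exactly 1-dimensional because rank(I - K) = 3). Kernel of the adjoint: K is real, so (I - K)^* = I - K^T = I - v u^T, and (I - v u^T) v = v - v (u·v) = 0; hence ker((I - K)^*) = span{v} = span{(-5, 2, -2, -1)}. Therefore (I - K) x = y is solvable iff <y, v> = 0, i.e. iff -5y_1 + 2y_2 - 2y_3 - y_4 = 0. When this holds, K y = u (v·y) = 0, so (I - K) y = y and x = y is a particular solution; the full solution set is the line x = y + c·u = y + c·(1, 3, 1, -2), c ∈ C.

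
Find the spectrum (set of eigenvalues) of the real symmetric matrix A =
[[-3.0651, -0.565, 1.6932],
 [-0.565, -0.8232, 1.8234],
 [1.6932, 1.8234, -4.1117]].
sigma(A) ≈ {-6, -2, 0}

A is real symmetric, so its spectrum consists of real eigenvalues. Expanding the characteristic polynomial of the displayed matrix gives
  det(λ I - A) = p(λ) = λ^3 + (8)λ^2 + (12)λ + (0).
Solving p(λ) = 0 yields eigenvalues ≈ -6, -2, 0. (A is shown rounded to 4 decimals, so these recover the underlying integer eigenvalues to within that precision.)
Verification: the trace of A = -8 equals the sum of eigenvalues -8, and det(A) ≈ 0.0001 matches the eigenvalue product 0.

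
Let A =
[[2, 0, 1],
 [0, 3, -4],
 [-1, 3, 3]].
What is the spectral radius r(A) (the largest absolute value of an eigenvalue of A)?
r(A) ≈ 4.6601

The eigenvalues of A are the roots of its characteristic polynomial. With M = A (coefficients from the trace, the sum of principal 2x2 minors, and det A):
  p(λ) = det(λ I - M) = λ^3 - 8λ^2 + 34λ - 45.
No integer candidate from the rational root theorem (±divisors of 45) is a root, so the roots are irrational. The cubic discriminant is Δ = -9747 < 0, so there is one real root and a complex-conjugate pair. p(2) = -1 and p(3) = 12 have opposite signs, so a root lies in (2, 3); Newton's method refines it to λ ≈ 2.0721. Dividing out (λ - (2.0721)) leaves approximately λ^2 - 5.9279λ + 21.7166. For λ^2 - 5.9279λ + 21.7166 the discriminant is -51.727. It is negative, so the remaining roots are the complex-conjugate pair λ ≈ 2.9639 ± 3.5961i. Their product equals the constant term, so |λ|^2 ≈ 21.7166 and |λ| ≈ 4.6601.
Thus the eigenvalues (to 4 decimals) are 2.0721 (modulus 2.0721); 2.9639 ± 3.5961i (modulus 4.6601). The spectral radius is the largest modulus: r(A) ≈ 4.6601. (Cross-check: r(A) ≤ ||A||_2 ≈ 5.1962; equality holds whenever A is normal, though it can also hold for some non-normal A.)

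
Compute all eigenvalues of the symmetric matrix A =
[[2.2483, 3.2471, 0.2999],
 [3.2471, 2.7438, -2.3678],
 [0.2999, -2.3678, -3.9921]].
sigma(A) ≈ {-5, 0, 6}

A is real symmetric, so its spectrum consists of real eigenvalues. Expanding the characteristic polynomial of the displayed matrix gives
  det(λ I - A) = p(λ) = λ^3 + (-1)λ^2 + (-30)λ + (-0.0012).
Solving p(λ) = 0 yields eigenvalues ≈ -5, 0, 6. (A is shown rounded to 4 decimals, so these recover the underlying integer eigenvalues to within that precision.)
Verification: the trace of A = 1 equals the sum of eigenvalues 1, and det(A) ≈ 0.0012 matches the eigenvalue product 0.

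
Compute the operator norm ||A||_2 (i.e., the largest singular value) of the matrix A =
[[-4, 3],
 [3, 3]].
||A||_2 = sqrt((43 + sqrt(85))/2) ≈ 5.1098 (= sqrt(largest eigenvalue of A^T A))

||A||_2 = sigma_max(A) = sqrt(lambda_max(A^T A)). Form the symmetric matrix M = A^T A =
[[25, -3],
 [-3, 18]].
Its characteristic polynomial (trace, determinant of M give the coefficients) is
  p(λ) = det(λ I - M) = λ^2 - 43λ + 441.
For λ^2 - 43λ + 441 the discriminant is 85. It is nonnegative but not a perfect square, so the roots are real and irrational: λ = (43 ± sqrt(85))/2 ≈ 26.1098, 16.8902.
So the eigenvalues of A^T A are ≈ 16.8902, 26.1098 (all ≥ 0, as they must be for A^T A). The largest is λ_max = (43 + sqrt(85))/2 ≈ 26.1098, hence ||A||_2 = sqrt(λ_max) = sqrt((43 + sqrt(85))/2) ≈ 5.1098.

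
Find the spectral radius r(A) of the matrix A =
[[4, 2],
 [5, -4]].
r(A) = sqrt(104)/2 ≈ 5.099

The eigenvalues of A are the roots of its characteristic polynomial. With M = A (coefficients from the trace and determinant):
  p(λ) = det(λ I - M) = λ^2 - 26.
For λ^2 - 26 the discriminant is 104. It is nonnegative but not a perfect square, so the roots are real and irrational: λ = ± sqrt(104)/2 ≈ 5.099, -5.099.
Thus the eigenvalues (to 4 decimals) are 5.099 (modulus 5.099); -5.099 (modulus 5.099). The spectral radius is the largest modulus: r(A) = sqrt(104)/2 ≈ 5.099. (Cross-check: r(A) ≤ ||A||_2 ≈ 6.8151; equality holds whenever A is normal, though it can also hold for some non-normal A.)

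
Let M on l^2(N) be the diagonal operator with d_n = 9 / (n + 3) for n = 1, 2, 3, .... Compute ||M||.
||M|| = 9/4 (attained at n = 1)

For M diagonal, ||M|| = sup_n |d_n| = sup_n 9/(n + 3). This is positive and strictly decreasing in n, so the supremum is attained at n = 1: d_1 = 9/(1 + 3) = 9/4. Hence ||M|| = 9/4.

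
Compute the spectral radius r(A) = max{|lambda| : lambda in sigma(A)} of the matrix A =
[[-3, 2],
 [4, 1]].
r(A) = (2 + sqrt(48))/2 ≈ 4.4641

The eigenvalues of A are the roots of its characteristic polynomial. With M = A (coefficients from the trace and determinant):
  p(λ) = det(λ I - M) = λ^2 + 2λ - 11.
For λ^2 + 2λ - 11 the discriminant is 48. It is nonnegative but not a perfect square, so the roots are real and irrational: λ = (-2 ± sqrt(48))/2 ≈ 2.4641, -4.4641.
Thus the eigenvalues (to 4 decimals) are 2.4641 (modulus 2.4641); -4.4641 (modulus 4.4641). The spectral radius is the largest modulus: r(A) = (2 + sqrt(48))/2 ≈ 4.4641. (Cross-check: r(A) ≤ ||A||_2 ≈ 5.0198; equality holds whenever A is normal, though it can also hold for some non-normal A.)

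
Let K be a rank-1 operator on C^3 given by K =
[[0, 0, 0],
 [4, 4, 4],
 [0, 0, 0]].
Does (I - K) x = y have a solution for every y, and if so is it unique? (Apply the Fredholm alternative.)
(I - K) is invertible (det(I - K) = -3 ≠ 0), so for every y in C^3 the equation (I - K) x = y has a unique solution.

K has rank 1, so it is an outer product K = u v^T: every row of K is a multiple of one row vector. Reading off the entries, u = (0, 2, 0) and v = (2, 2, 2) (row i of K equals u_i·v^T). A rank-one matrix u v^T satisfies K u = u (v·u) and kills the (2)-dimensional subspace v^⊥, so its characteristic polynomial is lambda^2 (lambda - v·u) with v·u = tr K = 4. Hence the eigenvalues of I - K are 1 (multiplicity 2) and 1 - (4) = -3, so det(I - K) = -3. (Direct check: I - K =
[[1, 0, 0],
 [-4, -3, -4],
 [0, 0, 1]]
has determinant -3.) The finite-dimensional Fredholm alternative says: either (I - K) is invertible, or ker(I - K) ≠ {0} and then range(I - K) = ker((I - K)^*)^⊥, with dim ker(I - K) = dim ker((I - K)^*). Since det(I - K) ≠ 0, 1 is not an eigenvalue of K and ker(I - K) = {0}, so we are in the first case: for every y there is a unique x = (I - K)^(-1) y. Explicitly, by the Sherman–Morrison formula, (I - u v^T)^(-1) = I + u v^T/(1 - v·u), i.e. (I - K)^(-1) = I + K/(-3).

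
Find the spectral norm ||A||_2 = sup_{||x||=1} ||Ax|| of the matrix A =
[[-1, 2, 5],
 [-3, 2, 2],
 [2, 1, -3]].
||A||_2 ≈ 7.1122 (= sqrt(largest eigenvalue of A^T A))

||A||_2 = sigma_max(A) = sqrt(lambda_max(A^T A)). Form the symmetric matrix M = A^T A =
[[14, -6, -17],
 [-6, 9, 11],
 [-17, 11, 38]].
Its characteristic polynomial (trace, sum of principal 2x2 minors, determinant of M give the coefficients) is
  p(λ) = det(λ I - M) = λ^3 - 61λ^2 + 554λ - 1369.
No integer candidate from the rational root theorem (±divisors of 1369) is a root, so the roots are irrational. The cubic discriminant is Δ = 1110025 > 0, so there are three distinct real roots. p(4) = -65 and p(5) = 1 have opposite signs, so a root lies in (4, 5); Newton's method refines it to λ ≈ 4.9528. p(5) = 1 and p(6) = -25 have opposite signs, so a root lies in (5, 6); Newton's method refines it to λ ≈ 5.4645. p(50) = -1169 and p(51) = 875 have opposite signs, so a root lies in (50, 51); Newton's method refines it to λ ≈ 50.5827. Check (Vieta): the three roots sum to 61, matching tr M = 61.
So the eigenvalues of A^T A are ≈ 4.9528, 5.4645, 50.5827 (all ≥ 0, as they must be for A^T A). The largest is λ_max ≈ 50.5827, hence ||A||_2 = sqrt(λ_max) ≈ 7.1122.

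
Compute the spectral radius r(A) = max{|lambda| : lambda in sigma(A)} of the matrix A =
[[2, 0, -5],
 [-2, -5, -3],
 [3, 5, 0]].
r(A) ≈ 4.5585

The eigenvalues of A are the roots of its characteristic polynomial. With M = A (coefficients from the trace, the sum of principal 2x2 minors, and det A):
  p(λ) = det(λ I - M) = λ^3 + 3λ^2 + 20λ - 5.
No integer candidate from the rational root theorem (±divisors of 5) is a root, so the roots are irrational. The cubic discriminant is Δ = -33935 < 0, so there is one real root and a complex-conjugate pair. p(0) = -5 and p(1) = 19 have opposite signs, so a root lies in (0, 1); Newton's method refines it to λ ≈ 0.2406. Dividing out (λ - (0.2406)) leaves approximately λ^2 + 3.2406λ + 20.7798. For λ^2 + 3.2406λ + 20.7798 the discriminant is -72.6174. It is negative, so the remaining roots are the complex-conjugate pair λ ≈ -1.6203 ± 4.2608i. Their product equals the constant term, so |λ|^2 ≈ 20.7798 and |λ| ≈ 4.5585.
Thus the eigenvalues (to 4 decimals) are 0.2406 (modulus 0.2406); -1.6203 ± 4.2608i (modulus 4.5585). The spectral radius is the largest modulus: r(A) ≈ 4.5585. (Cross-check: r(A) ≤ ||A||_2 ≈ 8.2152; equality holds whenever A is normal, though it can also hold for some non-normal A.)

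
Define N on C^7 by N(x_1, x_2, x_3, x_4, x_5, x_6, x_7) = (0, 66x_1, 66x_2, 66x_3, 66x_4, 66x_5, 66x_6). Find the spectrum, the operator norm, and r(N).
sigma(N) = {0}; ||N|| = 66; r(N) = 0. (N is nilpotent with N^7 = 0.)

On C^7, N is a strictly lower-triangular matrix with 66 on the subdiagonal and zeros elsewhere, so its characteristic polynomial is lambda^7 and every eigenvalue is 0: sigma(N) = {0}. For the operator norm, N e_i = 66e_{i+1} for i = 1, ..., 6 and N e_7 = 0, so the singular values of N are 66 (with multiplicity 6) and 0; hence ||N|| = 66. The spectral radius r(N) = max|lambda| = 0. Note ||N|| > r(N) — characteristic of non-normal nilpotent operators. Indeed N^7 = 0.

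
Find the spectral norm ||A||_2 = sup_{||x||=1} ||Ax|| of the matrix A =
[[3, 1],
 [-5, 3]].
||A||_2 = sqrt((44 + sqrt(1152))/2) ≈ 6.2426 (= sqrt(largest eigenvalue of A^T A))

||A||_2 = sigma_max(A) = sqrt(lambda_max(A^T A)). Form the symmetric matrix M = A^T A =
[[34, -12],
 [-12, 10]].
Its characteristic polynomial (trace, determinant of M give the coefficients) is
  p(λ) = det(λ I - M) = λ^2 - 44λ + 196.
For λ^2 - 44λ + 196 the discriminant is 1152. It is nonnegative but not a perfect square, so the roots are real and irrational: λ = (44 ± sqrt(1152))/2 ≈ 38.9706, 5.0294.
So the eigenvalues of A^T A are ≈ 5.0294, 38.9706 (all ≥ 0, as they must be for A^T A). The largest is λ_max = (44 + sqrt(1152))/2 ≈ 38.9706, hence ||A||_2 = sqrt(λ_max) = sqrt((44 + sqrt(1152))/2) ≈ 6.2426.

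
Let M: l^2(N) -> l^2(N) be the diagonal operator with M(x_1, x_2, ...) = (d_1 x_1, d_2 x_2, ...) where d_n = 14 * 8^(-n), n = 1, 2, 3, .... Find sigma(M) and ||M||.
sigma(M) = {14 * 8^(-n) : n ≥ 1} ∪ {0}; ||M|| = 7/4

A bounded diagonal operator on l^2 with diagonal entries d_n has spectrum equal to the closure of {d_n : n ≥ 1}: every d_n is an eigenvalue (with eigenvector e_n), so {d_n} ⊂ sigma(M); the spectrum is closed, so its closure is too; and for lambda not in the closure, (M - lambda I) has bounded inverse (the diagonal entries 1/(d_n - lambda) are bounded). For our sequence d_n = 14 * 8^(-n), n = 1, 2, 3, ...:
  - {d_n} = {14 * 8^(-n) : n ≥ 1}; the only limit point is 0
  - closure = {14 * 8^(-n) : n ≥ 1} ∪ {0}
For the norm: a diagonal operator has ||M|| = sup_n |d_n|. Here d_n = 14 * 8^(-n) is positive and decreasing, so sup_n |d_n| = d_1 = 14/8 = 7/4. So ||M|| = 7/4.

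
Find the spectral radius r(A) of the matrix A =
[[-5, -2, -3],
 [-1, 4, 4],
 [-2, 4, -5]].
r(A) ≈ 7.8137

The eigenvalues of A are the roots of its characteristic polynomial. With M = A (coefficients from the trace, the sum of principal 2x2 minors, and det A):
  p(λ) = det(λ I - M) = λ^3 + 6λ^2 - 39λ - 194.
No integer candidate from the rational root theorem (±divisors of 194) is a root, so the roots are irrational. The cubic discriminant is Δ = 260604 > 0, so there are three distinct real roots. p(-8) = -10 and p(-7) = 30 have opposite signs, so a root lies in (-8, -7); Newton's method refines it to λ ≈ -7.8137. p(-5) = 26 and p(-4) = -6 have opposite signs, so a root lies in (-5, -4); Newton's method refines it to λ ≈ -4.1578. p(5) = -114 and p(6) = 4 have opposite signs, so a root lies in (5, 6); Newton's method refines it to λ ≈ 5.9715. Check (Vieta): the three roots sum to -6, matching tr M = -6.
Thus the eigenvalues (to 4 decimals) are -7.8137 (modulus 7.8137); -4.1578 (modulus 4.1578); 5.9715 (modulus 5.9715). The spectral radius is the largest modulus: r(A) ≈ 7.8137. (Cross-check: r(A) ≤ ||A||_2 ≈ 7.9545; equality holds whenever A is normal, though it can also hold for some non-normal A.)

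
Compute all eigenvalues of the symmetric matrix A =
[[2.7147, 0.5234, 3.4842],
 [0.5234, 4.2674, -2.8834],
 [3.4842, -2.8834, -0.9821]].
sigma(A) ≈ {-4, 4, 6}

A is real symmetric, so its spectrum consists of real eigenvalues. Expanding the characteristic polynomial of the displayed matrix gives
  det(λ I - A) = p(λ) = λ^3 + (-6)λ^2 + (-16)λ + (96).
Solving p(λ) = 0 yields eigenvalues ≈ -4, 4, 6. (A is shown rounded to 4 decimals, so these recover the underlying integer eigenvalues to within that precision.)
Verification: the trace of A = 6 equals the sum of eigenvalues 6, and det(A) ≈ -95.9996 matches the eigenvalue product -96.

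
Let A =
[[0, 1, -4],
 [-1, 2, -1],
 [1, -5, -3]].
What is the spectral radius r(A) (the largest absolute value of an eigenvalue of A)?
r(A) ≈ 3.744

The eigenvalues of A are the roots of its characteristic polynomial. With M = A (coefficients from the trace, the sum of principal 2x2 minors, and det A):
  p(λ) = det(λ I - M) = λ^3 + λ^2 - 6λ + 16.
No integer candidate from the rational root theorem (±divisors of 16) is a root, so the roots are irrational. The cubic discriminant is Δ = -7804 < 0, so there is one real root and a complex-conjugate pair. p(-4) = -8 and p(-3) = 16 have opposite signs, so a root lies in (-4, -3); Newton's method refines it to λ ≈ -3.744. Dividing out (λ - (-3.744)) leaves approximately λ^2 - 2.744λ + 4.2735. For λ^2 - 2.744λ + 4.2735 the discriminant is -9.5645. It is negative, so the remaining roots are the complex-conjugate pair λ ≈ 1.372 ± 1.5463i. Their product equals the constant term, so |λ|^2 ≈ 4.2735 and |λ| ≈ 2.0672.
Thus the eigenvalues (to 4 decimals) are -3.744 (modulus 3.744); 1.372 ± 1.5463i (modulus 2.0672). The spectral radius is the largest modulus: r(A) ≈ 3.744. (Cross-check: r(A) ≤ ||A||_2 ≈ 6.2023; equality holds whenever A is normal, though it can also hold for some non-normal A.)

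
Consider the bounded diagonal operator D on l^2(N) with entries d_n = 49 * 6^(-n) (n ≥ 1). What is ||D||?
||D|| = 49/6 (attained at n = 1)

For D diagonal, ||D|| = sup_n |d_n|. The sequence d_n = 49 * 6^(-n) is positive and strictly decreasing (ratio 6^(-1) < 1), so the supremum is d_1 = 49/6. Hence ||D|| = 49/6.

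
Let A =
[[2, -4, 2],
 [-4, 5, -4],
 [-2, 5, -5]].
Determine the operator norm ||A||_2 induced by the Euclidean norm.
||A||_2 ≈ 11.4611 (= sqrt(largest eigenvalue of A^T A))

||A||_2 = sigma_max(A) = sqrt(lambda_max(A^T A)). Form the symmetric matrix M = A^T A =
[[24, -38, 30],
 [-38, 66, -53],
 [30, -53, 45]].
Its characteristic polynomial (trace, sum of principal 2x2 minors, determinant of M give the coefficients) is
  p(λ) = det(λ I - M) = λ^3 - 135λ^2 + 481λ - 324.
No integer candidate from the rational root theorem (±divisors of 324) is a root, so the roots are irrational. The cubic discriminant is Δ = 958636229 > 0, so there are three distinct real roots. p(0) = -324 and p(1) = 23 have opposite signs, so a root lies in (0, 1); Newton's method refines it to λ ≈ 0.8988. p(2) = 106 and p(3) = -69 have opposite signs, so a root lies in (2, 3); Newton's method refines it to λ ≈ 2.7442. p(131) = -5957 and p(132) = 10896 have opposite signs, so a root lies in (131, 132); Newton's method refines it to λ ≈ 131.357. Check (Vieta): the three roots sum to 135, matching tr M = 135.
So the eigenvalues of A^T A are ≈ 0.8988, 2.7442, 131.357 (all ≥ 0, as they must be for A^T A). The largest is λ_max ≈ 131.357, hence ||A||_2 = sqrt(λ_max) ≈ 11.4611.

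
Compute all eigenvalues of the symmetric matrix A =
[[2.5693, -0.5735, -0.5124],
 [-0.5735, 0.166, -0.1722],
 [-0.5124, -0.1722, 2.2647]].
sigma(A) ≈ {0, 2, 3}

A is real symmetric, so its spectrum consists of real eigenvalues. Expanding the characteristic polynomial of the displayed matrix gives
  det(λ I - A) = p(λ) = λ^3 + (-5)λ^2 + (6)λ + (0).
Solving p(λ) = 0 yields eigenvalues ≈ 0, 2, 3. (A is shown rounded to 4 decimals, so these recover the underlying integer eigenvalues to within that precision.)
Verification: the trace of A = 5 equals the sum of eigenvalues 5, and det(A) ≈ 0.0001 matches the eigenvalue product 0.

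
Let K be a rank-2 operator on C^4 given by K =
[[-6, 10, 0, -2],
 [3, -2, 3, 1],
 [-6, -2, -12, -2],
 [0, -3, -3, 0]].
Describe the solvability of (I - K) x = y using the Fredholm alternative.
(I - K) is invertible (det(I - K) = 102 ≠ 0), so for every y in C^4 the equation (I - K) x = y has a unique solution.

K has rank 2 and factors as K = U V^T = u1 v1^T + u2 v2^T with u1 = (-2, 0, 2, 1), v1 = (0, -3, -3, 0), u2 = (2, -1, 2, 0), v2 = (-3, 2, -3, -1) (multiplying out reproduces the displayed K). The nonzero eigenvalues of U V^T coincide with those of the 2 x 2 matrix G = V^T U = [[v1·u1, v1·u2], [v2·u1, v2·u2]] = [[-6, -3], [-1, -14]], and by the Sylvester determinant identity det(I_4 - U V^T) = det(I_2 - V^T U) = det([[7, 3], [1, 15]]) = (7)(15) - (3)(1) = 102. (Direct check: I - K =
[[7, -10, 0, 2],
 [-3, 3, -3, -1],
 [6, 2, 13, 2],
 [0, 3, 3, 1]]
has determinant 102.) The finite-dimensional Fredholm alternative says: either (I - K) is invertible, or ker(I - K) ≠ {0} and then range(I - K) = ker((I - K)^*)^⊥, with dim ker(I - K) = dim ker((I - K)^*). Since det(I - K) ≠ 0, 1 is not an eigenvalue of K and ker(I - K) = {0}, so we are in the first case: for every y there is a unique x = (I - K)^(-1) y. (Explicitly, by the Woodbury identity, (I - U V^T)^(-1) = I + U (I_2 - G)^(-1) V^T.)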